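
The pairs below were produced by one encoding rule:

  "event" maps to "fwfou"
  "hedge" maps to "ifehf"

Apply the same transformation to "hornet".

Compare letters: e→f is +1, v→w is +1, e→f is +1 — a constant shift. This is a Caesar cipher with shift 1.
Applying it to hornet: h+1=i, o+1=p, r+1=s, n+1=o, e+1=f, t+1=u.

ipsofu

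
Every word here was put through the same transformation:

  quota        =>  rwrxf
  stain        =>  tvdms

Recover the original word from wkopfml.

In quota: q→r is +1, u→w is +2, o→r is +3, t→x is +4 — the shift increases by 1 each position. Letter i (0-indexed) is shifted by i+1, so successive shifts are 1, 2, 3, ….
Decoding wkopfml: w−1=v, k−2=i, o−3=l, p−4=l, f−5=a, m−6=g, l−7=e.

village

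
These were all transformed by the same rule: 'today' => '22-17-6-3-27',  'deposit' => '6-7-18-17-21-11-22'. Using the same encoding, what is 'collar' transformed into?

5-17-14-14-3-20

t is letter #20 and maps to 22: an offset of 2. Letters become their 1-based position plus 2 (so a→3, b→4, …).
On collar: c=3→5, o=15→17, l=12→14, l=12→14, a=1→3, r=18→20.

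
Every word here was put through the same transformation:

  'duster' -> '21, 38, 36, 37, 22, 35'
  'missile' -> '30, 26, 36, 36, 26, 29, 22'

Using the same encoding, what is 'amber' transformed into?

d is letter #4 and maps to 21: an offset of 17. The number is (letter's place in the alphabet, a=1) + 17.
For amber: a=1→18, m=13→30, b=2→19, e=5→22, r=18→35.

18, 30, 19, 22, 35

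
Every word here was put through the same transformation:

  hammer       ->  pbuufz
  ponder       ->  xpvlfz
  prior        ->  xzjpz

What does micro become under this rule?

The shift depends on letter class: consonant h→p is +8, but vowel a→b is +1. Two shifts are in play — +1 for a/e/i/o/u, +8 for every other letter.
For micro: m(cons)+8=u, i(vowel)+1=j, c(cons)+8=k, r(cons)+8=z, o(vowel)+1=p.

ujkzp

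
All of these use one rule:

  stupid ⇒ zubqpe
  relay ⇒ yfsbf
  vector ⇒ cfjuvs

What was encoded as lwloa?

Shifts by position in stupid: pos 0: s→z (+7), pos 1: t→u (+1), pos 2: u→b (+7), pos 3: p→q (+1) — repeating every 2. The shifts repeat in a cycle of length 2: positions 0,1,… shift by +7, +1, then the pattern repeats.
Undoing it on lwloa: l−7=e, w−1=v, l−7=e, o−1=n, a−7=t.

event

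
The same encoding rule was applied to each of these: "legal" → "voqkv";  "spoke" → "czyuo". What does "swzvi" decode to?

Compare letters: l→v is +10, e→o is +10, g→q is +10 — a constant shift. This is a Caesar cipher with shift 10.
Reversing it on swzvi: s−10=i, w−10=m, z−10=p, v−10=l, i−10=y.

imply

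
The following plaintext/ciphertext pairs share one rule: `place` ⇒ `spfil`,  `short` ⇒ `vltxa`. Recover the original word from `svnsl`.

In place: p→s is +3, l→p is +4, a→f is +5, c→i is +6 — the shift increases by 1 each position. Letter i (0-indexed) is shifted by i+3, so successive shifts are 3, 4, 5, ….
Reversing it on svnsl: s−3=p, v−4=r, n−5=i, s−6=m, l−7=e.

prime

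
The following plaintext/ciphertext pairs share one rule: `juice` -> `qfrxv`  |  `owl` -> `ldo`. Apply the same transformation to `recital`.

ivxrgzo

This is the alphabet-reversal cipher (Atbash): a becomes z, b becomes y, etc.
For recital: r↔i, e↔v, c↔x, i↔r, t↔g, a↔z, l↔o.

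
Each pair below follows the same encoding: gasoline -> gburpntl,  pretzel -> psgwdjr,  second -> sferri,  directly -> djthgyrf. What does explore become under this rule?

eyroswk

In gasoline: g→g is +0, a→b is +1, s→u is +2, o→r is +3 — the shift increases by 1 each position. Each letter shifts forward by its position index (0, 1, 2, …) — the shift grows by one for each successive letter.
For explore: e+0=e, x+1=y, p+2=r, l+3=o, o+4=s, r+5=w, e+6=k.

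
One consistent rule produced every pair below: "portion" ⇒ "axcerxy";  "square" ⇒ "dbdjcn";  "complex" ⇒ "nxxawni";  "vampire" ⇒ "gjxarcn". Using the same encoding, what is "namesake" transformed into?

The shift depends on letter class: consonant p→a is +11, but vowel o→x is +9. The rule splits by letter class: vowels +9, consonants +11.
On namesake: n(cons)+11=y, a(vowel)+9=j, m(cons)+11=x, e(vowel)+9=n, s(cons)+11=d, a(vowel)+9=j, k(cons)+11=v, e(vowel)+9=n.

yjxndjvn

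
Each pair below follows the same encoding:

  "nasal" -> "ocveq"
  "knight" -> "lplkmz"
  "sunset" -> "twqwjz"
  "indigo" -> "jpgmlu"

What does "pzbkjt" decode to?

oxygen

The shift increases by 1 at each position, starting from +1: 1, 2, 3, ….
Decoding pzbkjt: p−1=o, z−2=x, b−3=y, k−4=g, j−5=e, t−6=n.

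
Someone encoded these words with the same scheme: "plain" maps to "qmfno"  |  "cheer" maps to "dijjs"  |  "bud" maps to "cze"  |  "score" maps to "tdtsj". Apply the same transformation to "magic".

The shift depends on letter class: consonant p→q is +1, but vowel a→f is +5. The rule splits by letter class: vowels +5, consonants +1.
Applying it to magic: m(cons)+1=n, a(vowel)+5=f, g(cons)+1=h, i(vowel)+5=n, c(cons)+1=d.

nfhnd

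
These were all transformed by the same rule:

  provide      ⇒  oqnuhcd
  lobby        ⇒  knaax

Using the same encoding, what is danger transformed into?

Compare letters: p→o is +25, r→q is +25, o→n is +25 — a constant shift. Every letter moves 25 places later in the alphabet, wrapping around z→a.
Applying it to danger: d+25=c, a+25=z, n+25=m, g+25=f, e+25=d, r+25=q.

czmfdq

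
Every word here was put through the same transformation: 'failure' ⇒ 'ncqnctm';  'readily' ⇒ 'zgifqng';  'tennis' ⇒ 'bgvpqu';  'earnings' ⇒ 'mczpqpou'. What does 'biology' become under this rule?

jkwnwig

Shifts by position in failure: pos 0: f→n (+8), pos 1: a→c (+2), pos 2: i→q (+8), pos 3: l→n (+2) — repeating every 2. The shifts repeat in a cycle of length 2: positions 0,1,… shift by +8, +2, then the pattern repeats.
Applying it to biology: b+8=j, i+2=k, o+8=w, l+2=n, o+8=w, g+2=i, y+8=g.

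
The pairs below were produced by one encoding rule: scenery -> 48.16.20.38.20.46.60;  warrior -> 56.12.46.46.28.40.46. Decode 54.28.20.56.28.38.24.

viewing

s(#19)→48 and c(#3)→16: differences scale by 2, so n = 2·pos + 10. Each letter becomes 2×(its alphabet position, a=1..z=26) + 10.
Undoing it on 54.28.20.56.28.38.24: 54→(54−10)÷2=22=v, 28→(28−10)÷2=9=i, 20→(20−10)÷2=5=e, 56→(56−10)÷2=23=w, 28→(28−10)÷2=9=i, 38→(38−10)÷2=14=n, 24→(24−10)÷2=7=g.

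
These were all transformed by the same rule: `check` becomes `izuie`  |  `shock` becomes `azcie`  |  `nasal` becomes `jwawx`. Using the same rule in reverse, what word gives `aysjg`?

c(2)→i(8) and h(7)→z(25) fit y≡19x+22 (mod 26); the inverse of 19 mod 26 is 11. This is an affine cipher: with a=0,…,z=25, each position x becomes (19x+22) mod 26.
Reversing it on aysjg: a(0)→11·(0−22)≡18=s; y(24)→11·(24−22)≡22=w; s(18)→11·(18−22)≡8=i; j(9)→11·(9−22)≡13=n; g(6)→11·(6−22)≡6=g (all mod 26).

swing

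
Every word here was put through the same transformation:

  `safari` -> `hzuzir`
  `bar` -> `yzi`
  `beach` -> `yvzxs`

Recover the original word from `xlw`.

cod

Each pair mirrors across the alphabet (s↔h, a↔z, f↔u): positions sum to 25. Letters are reflected about the middle of the alphabet (position → 25−position): Atbash.
Reversing it on xlw: x↔c, l↔o, w↔d.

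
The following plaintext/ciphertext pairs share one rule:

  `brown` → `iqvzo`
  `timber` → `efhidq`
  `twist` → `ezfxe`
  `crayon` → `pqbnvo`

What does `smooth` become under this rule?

xhvvey

b(1)→i(8) and r(17)→q(16) fit y≡7x+1 (mod 26); the inverse of 7 mod 26 is 15. This is an affine cipher: with a=0,…,z=25, each position x becomes (7x+1) mod 26.
Applying it to smooth: s(18)→7·18+1≡23=x; m(12)→7·12+1≡7=h; o(14)→7·14+1≡21=v; o(14)→7·14+1≡21=v; t(19)→7·19+1≡4=e; h(7)→7·7+1≡24=y (all mod 26).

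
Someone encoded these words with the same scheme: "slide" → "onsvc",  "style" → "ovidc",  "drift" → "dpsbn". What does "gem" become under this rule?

The output letters match the input read backwards, each shifted +10: slide reversed is edils. Read the word backwards and shift each letter +10.
For gem: reverse → meg; then shift: m+10=w, e+10=o, g+10=q.

woq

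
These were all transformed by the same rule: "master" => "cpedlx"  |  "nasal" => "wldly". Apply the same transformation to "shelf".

qwpsd

Two steps: reverse the string, then apply a Caesar shift of +11.
Applying it to shelf: reverse → flehs; then shift: f+11=q, l+11=w, e+11=p, h+11=s, s+11=d.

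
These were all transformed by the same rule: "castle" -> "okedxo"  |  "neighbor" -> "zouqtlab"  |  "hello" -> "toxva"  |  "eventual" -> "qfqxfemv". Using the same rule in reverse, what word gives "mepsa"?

Shifts by position in castle: pos 0: c→o (+12), pos 1: a→k (+10), pos 2: s→e (+12), pos 3: t→d (+10) — repeating every 2. The shifts repeat in a cycle of length 2: positions 0,1,… shift by +12, +10, then the pattern repeats.
Reversing it on mepsa: m−12=a, e−10=u, p−12=d, s−10=i, a−12=o.

audio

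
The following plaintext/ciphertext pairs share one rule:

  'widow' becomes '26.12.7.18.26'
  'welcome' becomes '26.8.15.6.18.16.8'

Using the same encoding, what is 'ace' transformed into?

w is letter #23 and maps to 26: an offset of 3. Each letter is replaced by its alphabet position (a=1..z=26) + 3.
On ace: a=1→4, c=3→6, e=5→8.

4.6.8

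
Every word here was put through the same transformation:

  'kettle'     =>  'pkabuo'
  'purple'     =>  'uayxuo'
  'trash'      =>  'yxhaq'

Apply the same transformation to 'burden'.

gaylnx

In kettle: k→p is +5, e→k is +6, t→a is +7, t→b is +8 — the shift increases by 1 each position. Each letter shifts forward by (position + 5), i.e. 5, 6, 7, … — the shift grows by one for each successive letter.
On burden: b+5=g, u+6=a, r+7=y, d+8=l, e+9=n, n+10=x.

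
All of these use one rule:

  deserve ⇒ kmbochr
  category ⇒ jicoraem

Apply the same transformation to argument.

hzpexqah

In deserve: d→k is +7, e→m is +8, s→b is +9, e→o is +10 — the shift increases by 1 each position. The shift increases by 1 at each position, starting from +7: 7, 8, 9, ….
On argument: a+7=h, r+8=z, g+9=p, u+10=e, m+11=x, e+12=q, n+13=a, t+14=h.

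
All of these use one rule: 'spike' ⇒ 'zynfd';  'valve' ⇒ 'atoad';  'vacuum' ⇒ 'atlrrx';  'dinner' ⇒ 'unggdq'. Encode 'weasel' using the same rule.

jdtzdo

s(18)→z(25) and p(15)→y(24) fit y≡9x+19 (mod 26); the inverse of 9 mod 26 is 3. Treating letters as 0–25, the rule is x ↦ 9x + 19 (mod 26).
Applying it to weasel: w(22)→9·22+19≡9=j; e(4)→9·4+19≡3=d; a(0)→9·0+19≡19=t; s(18)→9·18+19≡25=z; e(4)→9·4+19≡3=d; l(11)→9·11+19≡14=o (all mod 26).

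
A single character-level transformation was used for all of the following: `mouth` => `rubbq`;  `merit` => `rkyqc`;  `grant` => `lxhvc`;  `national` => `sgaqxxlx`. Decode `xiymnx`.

screen

The shift increases by 1 at each position, starting from +5: 5, 6, 7, ….
Reversing it on xiymnx: x−5=s, i−6=c, y−7=r, m−8=e, n−9=e, x−10=n.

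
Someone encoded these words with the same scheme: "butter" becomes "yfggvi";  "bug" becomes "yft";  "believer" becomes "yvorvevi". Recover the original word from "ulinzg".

format

Letters are reflected about the middle of the alphabet (position → 25−position): Atbash.
Undoing it on ulinzg: u↔f, l↔o, i↔r, n↔m, z↔a, g↔t.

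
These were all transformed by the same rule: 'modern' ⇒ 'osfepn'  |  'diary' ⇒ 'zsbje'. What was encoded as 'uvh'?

gut

The output letters match the input read backwards, each shifted +1: modern reversed is nredom. The word is reversed, then every letter is shifted forward by 1.
Reversing it on uvh: shift back: u−1=t, v−1=u, h−1=g → tug; then reverse → gut.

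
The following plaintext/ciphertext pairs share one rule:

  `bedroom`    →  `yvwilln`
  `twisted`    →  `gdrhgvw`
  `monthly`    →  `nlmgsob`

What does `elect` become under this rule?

Each pair mirrors across the alphabet (b↔y, e↔v, d↔w): positions sum to 25. Each letter is replaced by its mirror in the alphabet: a↔z, b↔y, c↔x, and so on (the Atbash cipher).
For elect: e↔v, l↔o, e↔v, c↔x, t↔g.

vovxg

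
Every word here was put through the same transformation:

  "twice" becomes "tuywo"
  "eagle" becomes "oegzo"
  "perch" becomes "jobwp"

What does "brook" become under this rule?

t(19)→t(19) and w(22)→u(20) fit y≡9x+4 (mod 26); the inverse of 9 mod 26 is 3. Each letter's alphabet position (a=0..z=25) is mapped through 9·x+4 mod 26 — an affine cipher.
Applying it to brook: b(1)→9·1+4≡13=n; r(17)→9·17+4≡1=b; o(14)→9·14+4≡0=a; o(14)→9·14+4≡0=a; k(10)→9·10+4≡16=q (all mod 26).

nbaaq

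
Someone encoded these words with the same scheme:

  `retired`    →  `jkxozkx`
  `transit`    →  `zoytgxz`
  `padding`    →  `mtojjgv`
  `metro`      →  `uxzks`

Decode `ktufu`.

ozone

Two steps: reverse the string, then apply a Caesar shift of +6.
Undoing it on ktufu: shift back: k−6=e, t−6=n, u−6=o, f−6=z, u−6=o → enozo; then reverse → ozone.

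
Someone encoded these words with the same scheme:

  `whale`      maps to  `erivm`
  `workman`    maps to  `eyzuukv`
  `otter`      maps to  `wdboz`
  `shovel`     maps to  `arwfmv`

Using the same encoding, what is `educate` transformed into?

mncmidm

Shifts by position in whale: pos 0: w→e (+8), pos 1: h→r (+10), pos 2: a→i (+8), pos 3: l→v (+10) — repeating every 2. The shifts repeat in a cycle of length 2: positions 0,1,… shift by +8, +10, then the pattern repeats.
On educate: e+8=m, d+10=n, u+8=c, c+10=m, a+8=i, t+10=d, e+8=m.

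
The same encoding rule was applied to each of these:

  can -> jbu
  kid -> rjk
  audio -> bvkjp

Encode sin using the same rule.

The shift depends on letter class: consonant c→j is +7, but vowel a→b is +1. The rule splits by letter class: vowels +1, consonants +7.
On sin: s(cons)+7=z, i(vowel)+1=j, n(cons)+7=u.

zju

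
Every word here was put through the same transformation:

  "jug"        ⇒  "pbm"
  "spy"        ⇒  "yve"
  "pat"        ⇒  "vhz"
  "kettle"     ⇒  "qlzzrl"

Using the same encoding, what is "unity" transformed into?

btpze

The shift depends on letter class: consonant j→p is +6, but vowel u→b is +7. Vowels shift forward by 7 and consonants shift forward by 6.
On unity: u(vowel)+7=b, n(cons)+6=t, i(vowel)+7=p, t(cons)+6=z, y(cons)+6=e.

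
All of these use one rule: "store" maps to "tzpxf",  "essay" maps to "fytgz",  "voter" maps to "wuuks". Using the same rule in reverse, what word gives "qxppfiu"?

The shifts repeat in a cycle of length 2: positions 0,1,… shift by +1, +6, then the pattern repeats.
Undoing it on qxppfiu: q−1=p, x−6=r, p−1=o, p−6=j, f−1=e, i−6=c, u−1=t.

project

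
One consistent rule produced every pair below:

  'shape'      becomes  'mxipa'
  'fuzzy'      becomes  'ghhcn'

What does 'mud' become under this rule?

lcu

The output letters match the input read backwards, each shifted +8: shape reversed is epahs. Read the word backwards and shift each letter +8.
On mud: reverse → dum; then shift: d+8=l, u+8=c, m+8=u.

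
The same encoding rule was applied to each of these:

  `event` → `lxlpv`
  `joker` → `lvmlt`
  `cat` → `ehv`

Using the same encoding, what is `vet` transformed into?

xlv

The shift depends on letter class: consonant v→x is +2, but vowel e→l is +7. Two shifts are in play — +7 for a/e/i/o/u, +2 for every other letter.
On vet: v(cons)+2=x, e(vowel)+7=l, t(cons)+2=v.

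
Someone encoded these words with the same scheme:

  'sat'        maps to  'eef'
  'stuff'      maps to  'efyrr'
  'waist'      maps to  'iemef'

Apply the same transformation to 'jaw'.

The shift depends on letter class: consonant s→e is +12, but vowel a→e is +4. Vowels shift forward by 4 and consonants shift forward by 12.
For jaw: j(cons)+12=v, a(vowel)+4=e, w(cons)+12=i.

vei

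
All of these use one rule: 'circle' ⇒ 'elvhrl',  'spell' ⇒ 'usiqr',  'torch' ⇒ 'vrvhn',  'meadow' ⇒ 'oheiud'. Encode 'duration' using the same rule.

fxvfzpww

In circle: c→e is +2, i→l is +3, r→v is +4, c→h is +5 — the shift increases by 1 each position. Each letter shifts forward by (position + 2), i.e. 2, 3, 4, … — the shift grows by one for each successive letter.
Applying it to duration: d+2=f, u+3=x, r+4=v, a+5=f, t+6=z, i+7=p, o+8=w, n+9=w.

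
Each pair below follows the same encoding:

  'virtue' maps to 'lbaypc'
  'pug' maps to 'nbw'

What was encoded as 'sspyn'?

grill

Read the word backwards and shift each letter +7.
Reversing it on sspyn: shift back: s−7=l, s−7=l, p−7=i, y−7=r, n−7=g → llirg; then reverse → grill.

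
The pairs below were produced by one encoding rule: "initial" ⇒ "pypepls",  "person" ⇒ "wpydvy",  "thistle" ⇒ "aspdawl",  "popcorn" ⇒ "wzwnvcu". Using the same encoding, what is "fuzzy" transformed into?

mfgkf

Shifts by position in initial: pos 0: i→p (+7), pos 1: n→y (+11), pos 2: i→p (+7), pos 3: t→e (+11) — repeating every 2. It's a Vigenère-style cipher with numeric key [7,11]: position i shifts by key[i mod 2].
For fuzzy: f+7=m, u+11=f, z+7=g, z+11=k, y+7=f.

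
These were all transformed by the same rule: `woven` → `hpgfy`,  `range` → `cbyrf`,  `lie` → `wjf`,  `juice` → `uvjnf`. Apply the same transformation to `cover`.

The shift depends on letter class: consonant w→h is +11, but vowel o→p is +1. Two shifts are in play — +1 for a/e/i/o/u, +11 for every other letter.
On cover: c(cons)+11=n, o(vowel)+1=p, v(cons)+11=g, e(vowel)+1=f, r(cons)+11=c.

npgfc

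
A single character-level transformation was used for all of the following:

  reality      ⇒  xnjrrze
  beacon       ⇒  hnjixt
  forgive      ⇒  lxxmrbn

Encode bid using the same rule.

hrj

The shift depends on letter class: consonant r→x is +6, but vowel e→n is +9. The rule splits by letter class: vowels +9, consonants +6.
Applying it to bid: b(cons)+6=h, i(vowel)+9=r, d(cons)+6=j.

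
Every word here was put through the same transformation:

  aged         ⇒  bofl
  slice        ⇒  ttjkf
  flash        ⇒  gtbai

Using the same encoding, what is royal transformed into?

swzim

The shifts repeat in a cycle of length 2: positions 0,1,… shift by +1, +8, then the pattern repeats.
Applying it to royal: r+1=s, o+8=w, y+1=z, a+8=i, l+1=m.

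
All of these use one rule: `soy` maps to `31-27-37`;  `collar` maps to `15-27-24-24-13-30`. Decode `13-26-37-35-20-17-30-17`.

anywhere

Letters become their 1-based position plus 12 (so a→13, b→14, …).
Undoing it on 13-26-37-35-20-17-30-17: 13→(13−12)÷1=1=a, 26→(26−12)÷1=14=n, 37→(37−12)÷1=25=y, 35→(35−12)÷1=23=w, 20→(20−12)÷1=8=h, 17→(17−12)÷1=5=e, 30→(30−12)÷1=18=r, 17→(17−12)÷1=5=e.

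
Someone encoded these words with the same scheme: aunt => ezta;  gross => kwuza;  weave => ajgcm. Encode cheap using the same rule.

In aunt: a→e is +4, u→z is +5, n→t is +6, t→a is +7 — the shift increases by 1 each position. Letter i (0-indexed) is shifted by i+4, so successive shifts are 4, 5, 6, ….
On cheap: c+4=g, h+5=m, e+6=k, a+7=h, p+8=x.

gmkhx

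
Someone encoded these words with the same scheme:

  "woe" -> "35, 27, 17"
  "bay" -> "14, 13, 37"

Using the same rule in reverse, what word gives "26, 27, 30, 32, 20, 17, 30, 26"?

w is letter #23 and maps to 35: an offset of 12. Each letter is replaced by its alphabet position (a=1..z=26) + 12.
Decoding 26, 27, 30, 32, 20, 17, 30, 26: 26→(26−12)÷1=14=n, 27→(27−12)÷1=15=o, 30→(30−12)÷1=18=r, 32→(32−12)÷1=20=t, 20→(20−12)÷1=8=h, 17→(17−12)÷1=5=e, 30→(30−12)÷1=18=r, 26→(26−12)÷1=14=n.

northern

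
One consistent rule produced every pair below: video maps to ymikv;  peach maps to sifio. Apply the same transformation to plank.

In video: v→y is +3, i→m is +4, d→i is +5, e→k is +6 — the shift increases by 1 each position. The shift increases by 1 at each position, starting from +3: 3, 4, 5, ….
Applying it to plank: p+3=s, l+4=p, a+5=f, n+6=t, k+7=r.

spftr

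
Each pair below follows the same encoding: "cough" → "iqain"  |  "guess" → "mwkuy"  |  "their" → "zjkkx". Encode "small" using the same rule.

Shifts by position in cough: pos 0: c→i (+6), pos 1: o→q (+2), pos 2: u→a (+6), pos 3: g→i (+2) — repeating every 2. The shifts repeat in a cycle of length 2: positions 0,1,… shift by +6, +2, then the pattern repeats.
For small: s+6=y, m+2=o, a+6=g, l+2=n, l+6=r.

yognr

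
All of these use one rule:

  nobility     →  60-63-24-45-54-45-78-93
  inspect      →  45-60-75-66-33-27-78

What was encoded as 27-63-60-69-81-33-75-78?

conquest

n(#14)→60 and o(#15)→63: differences scale by 3, so n = 3·pos + 18. With a=1..z=26, the number is 3·pos + 18.
Decoding 27-63-60-69-81-33-75-78: 27→(27−18)÷3=3=c, 63→(63−18)÷3=15=o, 60→(60−18)÷3=14=n, 69→(69−18)÷3=17=q, 81→(81−18)÷3=21=u, 33→(33−18)÷3=5=e, 75→(75−18)÷3=19=s, 78→(78−18)÷3=20=t.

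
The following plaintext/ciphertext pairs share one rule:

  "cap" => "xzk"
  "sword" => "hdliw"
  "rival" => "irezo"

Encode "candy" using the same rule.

Each pair mirrors across the alphabet (c↔x, a↔z, p↔k): positions sum to 25. This is the alphabet-reversal cipher (Atbash): a becomes z, b becomes y, etc.
On candy: c↔x, a↔z, n↔m, d↔w, y↔b.

xzmwb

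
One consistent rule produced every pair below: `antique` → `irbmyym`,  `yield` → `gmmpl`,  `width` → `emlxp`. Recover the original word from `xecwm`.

pause

Shifts by position in antique: pos 0: a→i (+8), pos 1: n→r (+4), pos 2: t→b (+8), pos 3: i→m (+4) — repeating every 2. It's a Vigenère-style cipher with numeric key [8,4]: position i shifts by key[i mod 2].
Decoding xecwm: x−8=p, e−4=a, c−8=u, w−4=s, m−8=e.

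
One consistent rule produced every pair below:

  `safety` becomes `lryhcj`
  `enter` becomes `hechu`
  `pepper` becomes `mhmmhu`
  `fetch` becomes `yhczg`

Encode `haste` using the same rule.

grlch

s(18)→l(11) and a(0)→r(17) fit y≡17x+17 (mod 26); the inverse of 17 mod 26 is 23. Each letter's alphabet position (a=0..z=25) is mapped through 17·x+17 mod 26 — an affine cipher.
For haste: h(7)→17·7+17≡6=g; a(0)→17·0+17≡17=r; s(18)→17·18+17≡11=l; t(19)→17·19+17≡2=c; e(4)→17·4+17≡7=h (all mod 26).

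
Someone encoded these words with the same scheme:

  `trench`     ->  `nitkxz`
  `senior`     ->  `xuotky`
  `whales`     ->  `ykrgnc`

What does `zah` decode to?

The output letters match the input read backwards, each shifted +6: trench reversed is hcnert. Read the word backwards and shift each letter +6.
Reversing it on zah: shift back: z−6=t, a−6=u, h−6=b → tub; then reverse → but.

but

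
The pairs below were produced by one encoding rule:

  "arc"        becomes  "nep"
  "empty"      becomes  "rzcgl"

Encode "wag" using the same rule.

Each letter is shifted forward by 13 in the alphabet (a Caesar shift of +13).
For wag: w+13=j, a+13=n, g+13=t.

jnt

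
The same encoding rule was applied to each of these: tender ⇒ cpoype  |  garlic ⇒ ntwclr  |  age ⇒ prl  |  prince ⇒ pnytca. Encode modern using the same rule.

ycpozx

The output letters match the input read backwards, each shifted +11: tender reversed is rednet. Read the word backwards and shift each letter +11.
For modern: reverse → nredom; then shift: n+11=y, r+11=c, e+11=p, d+11=o, o+11=z, m+11=x.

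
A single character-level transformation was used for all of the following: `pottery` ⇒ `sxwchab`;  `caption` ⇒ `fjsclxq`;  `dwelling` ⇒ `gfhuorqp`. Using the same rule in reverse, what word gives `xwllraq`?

Shifts by position in pottery: pos 0: p→s (+3), pos 1: o→x (+9), pos 2: t→w (+3), pos 3: t→c (+9) — repeating every 2. It's a Vigenère-style cipher with numeric key [3,9]: position i shifts by key[i mod 2].
Decoding xwllraq: x−3=u, w−9=n, l−3=i, l−9=c, r−3=o, a−9=r, q−3=n.

unicorn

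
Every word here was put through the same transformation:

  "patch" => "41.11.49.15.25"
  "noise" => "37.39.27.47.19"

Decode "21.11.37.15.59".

fancy

p(#16)→41 and a(#1)→11: differences scale by 2, so n = 2·pos + 9. Each letter becomes 2×(its alphabet position, a=1..z=26) + 9.
Decoding 21.11.37.15.59: 21→(21−9)÷2=6=f, 11→(11−9)÷2=1=a, 37→(37−9)÷2=14=n, 15→(15−9)÷2=3=c, 59→(59−9)÷2=25=y.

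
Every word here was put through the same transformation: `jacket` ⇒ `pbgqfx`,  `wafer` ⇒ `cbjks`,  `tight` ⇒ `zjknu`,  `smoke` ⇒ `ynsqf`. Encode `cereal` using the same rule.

It's a Vigenère-style cipher with numeric key [6,1,4]: position i shifts by key[i mod 3].
On cereal: c+6=i, e+1=f, r+4=v, e+6=k, a+1=b, l+4=p.

ifvkbp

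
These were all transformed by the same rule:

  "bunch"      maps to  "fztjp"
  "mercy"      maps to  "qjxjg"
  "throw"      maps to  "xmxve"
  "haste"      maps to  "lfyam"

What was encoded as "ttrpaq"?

polish

In bunch: b→f is +4, u→z is +5, n→t is +6, c→j is +7 — the shift increases by 1 each position. Letter i (0-indexed) is shifted by i+4, so successive shifts are 4, 5, 6, ….
Reversing it on ttrpaq: t−4=p, t−5=o, r−6=l, p−7=i, a−8=s, q−9=h.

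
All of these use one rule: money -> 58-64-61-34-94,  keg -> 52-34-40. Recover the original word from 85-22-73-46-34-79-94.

variety

Each letter becomes 3×(its alphabet position, a=1..z=26) + 19.
Reversing it on 85-22-73-46-34-79-94: 85→(85−19)÷3=22=v, 22→(22−19)÷3=1=a, 73→(73−19)÷3=18=r, 46→(46−19)÷3=9=i, 34→(34−19)÷3=5=e, 79→(79−19)÷3=20=t, 94→(94−19)÷3=25=y.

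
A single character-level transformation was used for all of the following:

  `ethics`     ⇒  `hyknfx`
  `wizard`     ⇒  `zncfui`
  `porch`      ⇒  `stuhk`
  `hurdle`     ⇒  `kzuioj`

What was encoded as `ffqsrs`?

cannon

Shifts by position in ethics: pos 0: e→h (+3), pos 1: t→y (+5), pos 2: h→k (+3), pos 3: i→n (+5) — repeating every 2. It's a Vigenère-style cipher with numeric key [3,5]: position i shifts by key[i mod 2].
Reversing it on ffqsrs: f−3=c, f−5=a, q−3=n, s−5=n, r−3=o, s−5=n.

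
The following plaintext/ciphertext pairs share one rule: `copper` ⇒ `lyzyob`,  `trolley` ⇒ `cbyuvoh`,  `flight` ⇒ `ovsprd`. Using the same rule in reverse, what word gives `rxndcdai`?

It's a Vigenère-style cipher with numeric key [9,10,10]: position i shifts by key[i mod 3].
Decoding rxndcdai: r−9=i, x−10=n, n−10=d, d−9=u, c−10=s, d−10=t, a−9=r, i−10=y.

industry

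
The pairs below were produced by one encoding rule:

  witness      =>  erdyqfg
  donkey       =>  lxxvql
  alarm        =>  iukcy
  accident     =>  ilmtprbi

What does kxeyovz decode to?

Each letter shifts forward by (position + 8), i.e. 8, 9, 10, … — the shift grows by one for each successive letter.
Reversing it on kxeyovz: k−8=c, x−9=o, e−10=u, y−11=n, o−12=c, v−13=i, z−14=l.

council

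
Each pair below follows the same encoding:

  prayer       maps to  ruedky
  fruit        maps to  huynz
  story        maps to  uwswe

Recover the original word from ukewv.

sharp

In prayer: p→r is +2, r→u is +3, a→e is +4, y→d is +5 — the shift increases by 1 each position. The shift increases by 1 at each position, starting from +2: 2, 3, 4, ….
Reversing it on ukewv: u−2=s, k−3=h, e−4=a, w−5=r, v−6=p.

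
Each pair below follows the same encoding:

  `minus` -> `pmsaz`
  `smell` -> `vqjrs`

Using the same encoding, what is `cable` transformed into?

In minus: m→p is +3, i→m is +4, n→s is +5, u→a is +6 — the shift increases by 1 each position. The shift increases by 1 at each position, starting from +3: 3, 4, 5, ….
Applying it to cable: c+3=f, a+4=e, b+5=g, l+6=r, e+7=l.

fegrl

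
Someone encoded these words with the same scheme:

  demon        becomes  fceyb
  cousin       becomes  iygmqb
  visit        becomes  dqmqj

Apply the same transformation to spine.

mvqbc

d(3)→f(5) and e(4)→c(2) fit y≡23x+14 (mod 26); the inverse of 23 mod 26 is 17. This is an affine cipher: with a=0,…,z=25, each position x becomes (23x+14) mod 26.
On spine: s(18)→23·18+14≡12=m; p(15)→23·15+14≡21=v; i(8)→23·8+14≡16=q; n(13)→23·13+14≡1=b; e(4)→23·4+14≡2=c (all mod 26).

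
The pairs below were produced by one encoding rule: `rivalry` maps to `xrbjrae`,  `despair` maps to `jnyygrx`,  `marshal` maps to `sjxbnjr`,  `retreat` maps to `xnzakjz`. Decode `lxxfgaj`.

Shifts by position in rivalry: pos 0: r→x (+6), pos 1: i→r (+9), pos 2: v→b (+6), pos 3: a→j (+9) — repeating every 2. It's a Vigenère-style cipher with numeric key [6,9]: position i shifts by key[i mod 2].
Decoding lxxfgaj: l−6=f, x−9=o, x−6=r, f−9=w, g−6=a, a−9=r, j−6=d.

forward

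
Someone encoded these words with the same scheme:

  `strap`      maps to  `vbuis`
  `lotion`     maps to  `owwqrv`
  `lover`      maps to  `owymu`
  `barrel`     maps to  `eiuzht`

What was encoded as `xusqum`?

Shifts by position in strap: pos 0: s→v (+3), pos 1: t→b (+8), pos 2: r→u (+3), pos 3: a→i (+8) — repeating every 2. It's a Vigenère-style cipher with numeric key [3,8]: position i shifts by key[i mod 2].
Reversing it on xusqum: x−3=u, u−8=m, s−3=p, q−8=i, u−3=r, m−8=e.

umpire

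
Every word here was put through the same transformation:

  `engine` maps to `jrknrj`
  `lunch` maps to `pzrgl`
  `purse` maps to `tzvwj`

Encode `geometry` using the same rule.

kjtqjxvc

The shift depends on letter class: consonant n→r is +4, but vowel e→j is +5. The rule splits by letter class: vowels +5, consonants +4.
For geometry: g(cons)+4=k, e(vowel)+5=j, o(vowel)+5=t, m(cons)+4=q, e(vowel)+5=j, t(cons)+4=x, r(cons)+4=v, y(cons)+4=c.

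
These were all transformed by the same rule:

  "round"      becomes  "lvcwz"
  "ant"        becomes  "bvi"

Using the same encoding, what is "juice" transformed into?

mkqcr

The output letters match the input read backwards, each shifted +8: round reversed is dnuor. The word is reversed, then every letter is shifted forward by 8.
Applying it to juice: reverse → eciuj; then shift: e+8=m, c+8=k, i+8=q, u+8=c, j+8=r.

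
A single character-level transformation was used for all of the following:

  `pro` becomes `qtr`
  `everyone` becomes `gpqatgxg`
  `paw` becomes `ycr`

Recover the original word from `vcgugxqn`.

The output letters match the input read backwards, each shifted +2: pro reversed is orp. Two steps: reverse the string, then apply a Caesar shift of +2.
Undoing it on vcgugxqn: shift back: v−2=t, c−2=a, g−2=e, u−2=s, g−2=e, x−2=v, q−2=o, n−2=l → taesevol; then reverse → loveseat.

loveseat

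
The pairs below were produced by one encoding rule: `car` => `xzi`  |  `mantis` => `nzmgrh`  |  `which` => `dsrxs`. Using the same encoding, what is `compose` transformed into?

Each letter is replaced by its mirror in the alphabet: a↔z, b↔y, c↔x, and so on (the Atbash cipher).
On compose: c↔x, o↔l, m↔n, p↔k, o↔l, s↔h, e↔v.

xlnklhv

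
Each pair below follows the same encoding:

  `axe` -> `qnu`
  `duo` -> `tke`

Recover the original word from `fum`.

pew

Every letter moves 16 places later in the alphabet, wrapping around z→a.
Reversing it on fum: f−16=p, u−16=e, m−16=w.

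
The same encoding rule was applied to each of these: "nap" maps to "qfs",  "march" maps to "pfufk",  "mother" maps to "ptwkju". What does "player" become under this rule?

The shift depends on letter class: consonant n→q is +3, but vowel a→f is +5. The rule splits by letter class: vowels +5, consonants +3.
Applying it to player: p(cons)+3=s, l(cons)+3=o, a(vowel)+5=f, y(cons)+3=b, e(vowel)+5=j, r(cons)+3=u.

sofbju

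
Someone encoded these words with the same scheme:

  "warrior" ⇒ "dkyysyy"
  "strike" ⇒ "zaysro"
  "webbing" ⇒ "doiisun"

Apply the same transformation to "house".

The shift depends on letter class: consonant w→d is +7, but vowel a→k is +10. Two shifts are in play — +10 for a/e/i/o/u, +7 for every other letter.
On house: h(cons)+7=o, o(vowel)+10=y, u(vowel)+10=e, s(cons)+7=z, e(vowel)+10=o.

oyezo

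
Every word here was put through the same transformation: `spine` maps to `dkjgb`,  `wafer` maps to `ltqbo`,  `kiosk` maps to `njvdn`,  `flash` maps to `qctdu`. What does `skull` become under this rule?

dnhcc

s(18)→d(3) and p(15)→k(10) fit y≡15x+19 (mod 26); the inverse of 15 mod 26 is 7. This is an affine cipher: with a=0,…,z=25, each position x becomes (15x+19) mod 26.
Applying it to skull: s(18)→15·18+19≡3=d; k(10)→15·10+19≡13=n; u(20)→15·20+19≡7=h; l(11)→15·11+19≡2=c; l(11)→15·11+19≡2=c (all mod 26).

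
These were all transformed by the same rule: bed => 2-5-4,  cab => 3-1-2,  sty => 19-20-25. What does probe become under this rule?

Each letter is replaced by its alphabet position (a=1, b=2, …, z=26).
On probe: p=16→16, r=18→18, o=15→15, b=2→2, e=5→5.

16-18-15-2-5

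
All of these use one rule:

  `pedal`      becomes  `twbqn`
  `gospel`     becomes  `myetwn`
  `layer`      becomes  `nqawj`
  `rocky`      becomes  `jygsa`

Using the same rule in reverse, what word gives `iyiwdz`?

p(15)→t(19) and e(4)→w(22) fit y≡21x+16 (mod 26); the inverse of 21 mod 26 is 5. Each letter's alphabet position (a=0..z=25) is mapped through 21·x+16 mod 26 — an affine cipher.
Undoing it on iyiwdz: i(8)→5·(8−16)≡12=m; y(24)→5·(24−16)≡14=o; i(8)→5·(8−16)≡12=m; w(22)→5·(22−16)≡4=e; d(3)→5·(3−16)≡13=n; z(25)→5·(25−16)≡19=t (all mod 26).

moment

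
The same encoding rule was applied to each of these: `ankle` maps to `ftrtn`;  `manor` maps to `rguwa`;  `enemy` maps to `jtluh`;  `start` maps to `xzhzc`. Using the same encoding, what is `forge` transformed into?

kuyon

Letter i (0-indexed) is shifted by i+5, so successive shifts are 5, 6, 7, ….
On forge: f+5=k, o+6=u, r+7=y, g+8=o, e+9=n.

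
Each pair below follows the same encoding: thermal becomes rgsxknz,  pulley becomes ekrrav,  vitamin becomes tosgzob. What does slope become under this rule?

Two steps: reverse the string, then apply a Caesar shift of +6.
Applying it to slope: reverse → epols; then shift: e+6=k, p+6=v, o+6=u, l+6=r, s+6=y.

kvury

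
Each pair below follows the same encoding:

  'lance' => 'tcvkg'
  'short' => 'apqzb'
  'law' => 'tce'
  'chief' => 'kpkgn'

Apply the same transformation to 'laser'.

The shift depends on letter class: consonant l→t is +8, but vowel a→c is +2. Vowels shift forward by 2 and consonants shift forward by 8.
Applying it to laser: l(cons)+8=t, a(vowel)+2=c, s(cons)+8=a, e(vowel)+2=g, r(cons)+8=z.

tcagz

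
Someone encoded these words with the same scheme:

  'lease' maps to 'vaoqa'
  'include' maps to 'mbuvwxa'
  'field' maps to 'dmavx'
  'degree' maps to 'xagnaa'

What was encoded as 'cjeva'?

l(11)→v(21) and e(4)→a(0) fit y≡3x+14 (mod 26); the inverse of 3 mod 26 is 9. This is an affine cipher: with a=0,…,z=25, each position x becomes (3x+14) mod 26.
Decoding cjeva: c(2)→9·(2−14)≡22=w; j(9)→9·(9−14)≡7=h; e(4)→9·(4−14)≡14=o; v(21)→9·(21−14)≡11=l; a(0)→9·(0−14)≡4=e (all mod 26).

whole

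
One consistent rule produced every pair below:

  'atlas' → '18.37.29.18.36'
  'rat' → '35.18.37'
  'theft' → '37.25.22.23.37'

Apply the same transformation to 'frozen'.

23.35.32.43.22.31

a is letter #1 and maps to 18: an offset of 17. Each letter is replaced by its alphabet position (a=1..z=26) + 17.
For frozen: f=6→23, r=18→35, o=15→32, z=26→43, e=5→22, n=14→31.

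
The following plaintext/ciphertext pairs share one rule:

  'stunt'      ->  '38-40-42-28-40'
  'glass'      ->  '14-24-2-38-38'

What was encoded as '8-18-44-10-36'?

diver

With a=1..z=26, the number is 2·pos.
Reversing it on 8-18-44-10-36: 8→(8−0)÷2=4=d, 18→(18−0)÷2=9=i, 44→(44−0)÷2=22=v, 10→(10−0)÷2=5=e, 36→(36−0)÷2=18=r.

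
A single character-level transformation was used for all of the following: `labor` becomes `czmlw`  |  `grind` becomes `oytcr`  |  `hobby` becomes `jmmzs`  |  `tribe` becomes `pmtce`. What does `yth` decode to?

win

The word is reversed, then every letter is shifted forward by 11.
Decoding yth: shift back: y−11=n, t−11=i, h−11=w → niw; then reverse → win.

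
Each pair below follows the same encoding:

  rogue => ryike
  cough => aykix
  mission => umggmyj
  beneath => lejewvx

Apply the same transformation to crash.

arwgx

r(17)→r(17) and o(14)→y(24) fit y≡15x+22 (mod 26); the inverse of 15 mod 26 is 7. Each letter's alphabet position (a=0..z=25) is mapped through 15·x+22 mod 26 — an affine cipher.
Applying it to crash: c(2)→15·2+22≡0=a; r(17)→15·17+22≡17=r; a(0)→15·0+22≡22=w; s(18)→15·18+22≡6=g; h(7)→15·7+22≡23=x (all mod 26).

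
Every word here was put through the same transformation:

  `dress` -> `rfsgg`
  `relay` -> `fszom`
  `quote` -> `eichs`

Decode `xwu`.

Compare letters: d→r is +14, r→f is +14, e→s is +14 — a constant shift. Every letter moves 14 places later in the alphabet, wrapping around z→a.
Undoing it on xwu: x−14=j, w−14=i, u−14=g.

jig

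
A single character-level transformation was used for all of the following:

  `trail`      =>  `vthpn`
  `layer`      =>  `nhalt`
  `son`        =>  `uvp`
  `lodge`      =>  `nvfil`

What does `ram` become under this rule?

The shift depends on letter class: consonant t→v is +2, but vowel a→h is +7. The rule splits by letter class: vowels +7, consonants +2.
Applying it to ram: r(cons)+2=t, a(vowel)+7=h, m(cons)+2=o.

tho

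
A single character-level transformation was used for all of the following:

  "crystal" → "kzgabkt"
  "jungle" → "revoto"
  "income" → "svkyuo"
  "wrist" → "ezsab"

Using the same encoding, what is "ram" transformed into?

zku

The shift depends on letter class: consonant c→k is +8, but vowel a→k is +10. Two shifts are in play — +10 for a/e/i/o/u, +8 for every other letter.
For ram: r(cons)+8=z, a(vowel)+10=k, m(cons)+8=u.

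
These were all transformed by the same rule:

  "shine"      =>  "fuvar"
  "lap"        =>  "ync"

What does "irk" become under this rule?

Compare letters: s→f is +13, h→u is +13, i→v is +13 — a constant shift. This is a Caesar cipher with shift 13.
For irk: i+13=v, r+13=e, k+13=x.

vex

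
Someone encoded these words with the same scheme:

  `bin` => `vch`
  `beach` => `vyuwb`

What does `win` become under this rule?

This is a Caesar cipher with shift 20.
For win: w+20=q, i+20=c, n+20=h.

qch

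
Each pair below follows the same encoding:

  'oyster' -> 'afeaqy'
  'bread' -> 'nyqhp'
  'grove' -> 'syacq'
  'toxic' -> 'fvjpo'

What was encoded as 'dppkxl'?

riddle

Shifts by position in oyster: pos 0: o→a (+12), pos 1: y→f (+7), pos 2: s→e (+12), pos 3: t→a (+7) — repeating every 2. The shifts repeat in a cycle of length 2: positions 0,1,… shift by +12, +7, then the pattern repeats.
Reversing it on dppkxl: d−12=r, p−7=i, p−12=d, k−7=d, x−12=l, l−7=e.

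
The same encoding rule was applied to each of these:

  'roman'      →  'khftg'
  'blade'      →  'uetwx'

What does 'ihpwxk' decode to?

powder

Compare letters: r→k is +19, o→h is +19, m→f is +19 — a constant shift. It's a constant shift of +19 (ROT19).
Undoing it on ihpwxk: i−19=p, h−19=o, p−19=w, w−19=d, x−19=e, k−19=r.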